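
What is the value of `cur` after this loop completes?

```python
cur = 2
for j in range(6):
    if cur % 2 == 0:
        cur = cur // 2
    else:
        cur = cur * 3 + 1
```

Collatz-style transformation from 2
`cur` takes the values: 2 → 1 → 4 → 2 → 1 → 4 → 2

Answer: 2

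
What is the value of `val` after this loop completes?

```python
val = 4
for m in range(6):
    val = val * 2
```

Multiply by 2, 6 times: 4 * 2^6 = 256
`val` takes the values: 4 → 8 → 16 → 32 → 64 → 128 → 256

Answer: 256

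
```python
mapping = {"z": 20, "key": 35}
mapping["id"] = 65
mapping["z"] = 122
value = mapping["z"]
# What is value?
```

Trace:
`mapping = {"z": 20, "key": 35}` → mapping = {'z': 20, 'key': 35}
`mapping["id"] = 65` → mapping = {'z': 20, 'key': 35, 'id': 65}
`mapping["z"] = 122` → mapping = {'z': 122, 'key': 35, 'id': 65}
`value = mapping["z"]` → value = 122
So value = 122

Answer: 122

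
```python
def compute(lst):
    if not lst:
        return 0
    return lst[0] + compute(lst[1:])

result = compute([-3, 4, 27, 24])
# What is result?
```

(-3) + 4 + 27 + 24 + 0 = 52

Answer: 52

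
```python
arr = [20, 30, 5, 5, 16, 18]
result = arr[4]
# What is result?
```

Trace:
`arr = [20, 30, 5, 5, 16, 18]` → arr = [20, 30, 5, 5, 16, 18]
`result = arr[4]` → result = 16
So result = 16

Answer: 16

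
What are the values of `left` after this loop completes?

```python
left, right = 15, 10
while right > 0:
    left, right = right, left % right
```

GCD of 15 and 10
`left` takes the values: 15 → 10 → 5

Answer: 5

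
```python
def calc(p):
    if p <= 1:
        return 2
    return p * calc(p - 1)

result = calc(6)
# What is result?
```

calc(6) = 6 * 5 * 4 * 3 * 2 * 2 = 1440

Answer: 1440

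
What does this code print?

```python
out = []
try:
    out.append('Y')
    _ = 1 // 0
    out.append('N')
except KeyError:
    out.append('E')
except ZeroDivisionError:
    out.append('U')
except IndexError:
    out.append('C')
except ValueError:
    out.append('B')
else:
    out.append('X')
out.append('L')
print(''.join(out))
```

Execution trace: 'Y' (try body) → 'U' (except ZeroDivisionError) → 'L' (after the try/except). Output: YUL

Answer: YUL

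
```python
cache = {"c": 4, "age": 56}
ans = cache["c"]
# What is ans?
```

Trace:
`cache = {"c": 4, "age": 56}` → cache = {'c': 4, 'age': 56}
`ans = cache["c"]` → ans = 4
So ans = 4

Answer: 4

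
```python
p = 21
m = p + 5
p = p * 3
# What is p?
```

Trace:
`p = 21` → p = 21
`m = p + 5` → m = 26
`p = p * 3` → p = 63
So p = 63

Answer: 63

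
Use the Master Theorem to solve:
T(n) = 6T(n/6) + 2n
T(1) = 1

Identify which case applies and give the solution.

a=6, b=6, f(n)=2n. log_6(6) = 1. Since c=1 = 1, Case 2 applies: T(n) = Θ(n^log_b(a) · log n) = O(n log n).

Answer: O(n log n) - Case 2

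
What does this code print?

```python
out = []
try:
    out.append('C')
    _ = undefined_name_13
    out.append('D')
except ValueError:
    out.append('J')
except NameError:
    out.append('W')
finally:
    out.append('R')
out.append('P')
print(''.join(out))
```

Execution trace: 'C' (try body) → 'W' (except NameError) → 'R' (finally) → 'P' (after the try/except). Output: CWRP

Answer: CWRP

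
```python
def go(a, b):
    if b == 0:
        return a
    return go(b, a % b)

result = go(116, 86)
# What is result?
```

go(116, 86) -> go(86, 30) -> go(30, 26) -> go(26, 4) -> go(4, 2) -> go(2, 0) -> 2

Answer: 2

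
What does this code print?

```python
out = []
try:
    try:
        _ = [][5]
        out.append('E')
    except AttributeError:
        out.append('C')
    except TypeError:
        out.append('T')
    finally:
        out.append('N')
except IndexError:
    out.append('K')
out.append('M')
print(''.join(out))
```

Execution trace: 'N' (finally) → 'K' (outer except IndexError) → 'M' (after the try/except). Output: NKM

Answer: NKM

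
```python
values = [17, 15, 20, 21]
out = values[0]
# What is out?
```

Trace:
`values = [17, 15, 20, 21]` → values = [17, 15, 20, 21]
`out = values[0]` → out = 17
So out = 17

Answer: 17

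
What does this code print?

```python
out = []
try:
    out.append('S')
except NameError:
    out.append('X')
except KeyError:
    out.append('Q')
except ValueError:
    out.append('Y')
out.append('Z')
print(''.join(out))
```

Execution trace: 'S' (try body, no exception) → 'Z' (after the try/except). Output: SZ

Answer: SZ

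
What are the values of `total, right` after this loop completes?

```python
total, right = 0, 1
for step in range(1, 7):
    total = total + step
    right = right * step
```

Sum and factorial of 1 to 6
`total, right` takes the values: (0, 1) → (1, 1) → (3, 1) → (3, 2) → (6, 2) → (6, 6) → (10, 6) → (10, 24) → (15, 24) → (15, 120) → (21, 120) → (21, 720)

Answer: 21, 720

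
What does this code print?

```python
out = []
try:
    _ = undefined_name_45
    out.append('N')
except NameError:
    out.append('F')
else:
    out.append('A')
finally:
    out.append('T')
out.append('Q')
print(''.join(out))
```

Execution trace: 'F' (except NameError) → 'T' (finally) → 'Q' (after the try/except). Output: FTQ

Answer: FTQ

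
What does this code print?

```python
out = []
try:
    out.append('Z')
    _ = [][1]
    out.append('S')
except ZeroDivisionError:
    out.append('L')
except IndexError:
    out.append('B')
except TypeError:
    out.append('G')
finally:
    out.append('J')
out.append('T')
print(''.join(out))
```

Execution trace: 'Z' (try body) → 'B' (except IndexError) → 'J' (finally) → 'T' (after the try/except). Output: ZBJT

Answer: ZBJT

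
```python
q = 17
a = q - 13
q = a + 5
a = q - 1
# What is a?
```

Trace:
`q = 17` → q = 17
`a = q - 13` → a = 4
`q = a + 5` → q = 9
`a = q - 1` → a = 8
So a = 8

Answer: 8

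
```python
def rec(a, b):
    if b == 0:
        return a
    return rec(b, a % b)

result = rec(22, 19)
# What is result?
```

rec(22, 19) -> rec(19, 3) -> rec(3, 1) -> rec(1, 0) -> 1

Answer: 1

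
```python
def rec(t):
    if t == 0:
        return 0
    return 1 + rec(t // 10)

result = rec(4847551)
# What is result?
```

Count of digits of 4847551: 7

Answer: 7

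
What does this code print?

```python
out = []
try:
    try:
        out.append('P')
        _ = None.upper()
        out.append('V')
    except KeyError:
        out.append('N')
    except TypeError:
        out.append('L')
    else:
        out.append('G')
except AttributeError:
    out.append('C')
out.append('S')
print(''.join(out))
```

Execution trace: 'P' (inner try body) → 'C' (outer except AttributeError) → 'S' (after the try/except). Output: PCS

Answer: PCS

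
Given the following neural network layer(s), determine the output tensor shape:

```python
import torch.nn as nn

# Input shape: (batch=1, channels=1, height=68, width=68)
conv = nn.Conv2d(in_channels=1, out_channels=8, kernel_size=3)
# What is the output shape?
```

Input: (1, 1, 68, 68) -> Output: (1, 8, 66, 66)

Answer: (1, 8, 66, 66)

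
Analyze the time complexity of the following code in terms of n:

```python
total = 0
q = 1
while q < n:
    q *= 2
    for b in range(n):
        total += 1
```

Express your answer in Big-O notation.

Each loop level contributes: log n × n. Multiplying the contributions gives O(n log n).

Answer: O(n log n)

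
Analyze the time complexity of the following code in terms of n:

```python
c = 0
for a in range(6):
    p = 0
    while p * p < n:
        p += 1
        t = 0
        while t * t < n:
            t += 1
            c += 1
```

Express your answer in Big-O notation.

Each loop level contributes: 1 × √n × √n. Multiplying the contributions gives O(n).

Answer: O(n)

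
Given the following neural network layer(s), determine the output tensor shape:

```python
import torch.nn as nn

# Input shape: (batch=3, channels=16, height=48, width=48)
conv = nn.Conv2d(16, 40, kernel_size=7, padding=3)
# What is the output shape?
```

Input: (3, 16, 48, 48) -> Output: (3, 40, 48, 48)

Answer: (3, 40, 48, 48)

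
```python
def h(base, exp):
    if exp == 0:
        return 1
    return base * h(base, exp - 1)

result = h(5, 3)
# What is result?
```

h(5, 3) = 5 * 5 * 5 = 125

Answer: 125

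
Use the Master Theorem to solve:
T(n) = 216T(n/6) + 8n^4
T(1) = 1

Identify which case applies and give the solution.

a=216, b=6, f(n)=8n^4. log_6(216) = 3. Since c=4 > 3 and the regularity condition holds (216(n/6)^4 = (216/6^4)n^4 with 216/6^4 < 1), Case 3 applies: T(n) = Θ(f(n)) = O(n^4).

Answer: O(n^4) - Case 3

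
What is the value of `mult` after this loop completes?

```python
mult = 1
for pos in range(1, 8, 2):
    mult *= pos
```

Product of 1, 3, 5, ... up to 7
`mult` takes the values: 1 → 3 → 15 → 105

Answer: 105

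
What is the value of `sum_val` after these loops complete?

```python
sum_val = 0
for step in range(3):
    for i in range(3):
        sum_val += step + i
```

Sum of all step+i for step,i in 3x3
`sum_val` takes the values: 0 → 1 → 3 → 4 → 6 → 9 → 11 → 14 → 18

Answer: 18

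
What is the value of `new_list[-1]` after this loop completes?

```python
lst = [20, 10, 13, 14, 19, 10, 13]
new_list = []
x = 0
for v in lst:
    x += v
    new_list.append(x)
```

Cumulative sum ends at 99
`new_list` takes the values: [] → [20] → [20, 30] → [20, 30, 43] → [20, 30, 43, 57] → [20, 30, 43, 57, 76] → [20, 30, 43, 57, 76, 86] → [20, 30, 43, 57, 76, 86, 99]
So `new_list[-1]` = 99

Answer: 99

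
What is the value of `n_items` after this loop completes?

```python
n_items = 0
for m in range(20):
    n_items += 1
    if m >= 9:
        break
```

Loop breaks when m reaches 9, n_items is 10
`n_items` takes the values: 0 → 1 → 2 → 3 → 4 → 5 → 6 → 7 → 8 → 9 → 10

Answer: 10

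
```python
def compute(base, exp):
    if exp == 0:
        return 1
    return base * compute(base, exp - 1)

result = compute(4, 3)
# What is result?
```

compute(4, 3) = 4 * 4 * 4 = 64

Answer: 64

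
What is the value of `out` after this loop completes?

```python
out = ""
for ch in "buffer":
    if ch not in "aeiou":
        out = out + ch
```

Remove vowels from 'buffer'
`out` takes the values: "" → "b" → "bf" → "bff" → "bffr"

Answer: "bffr"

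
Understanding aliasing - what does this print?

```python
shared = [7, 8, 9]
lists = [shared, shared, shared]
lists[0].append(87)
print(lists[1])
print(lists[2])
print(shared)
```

Key concept: list of same reference.
Step by step:
`shared = [7, 8, 9]` → shared = [7, 8, 9]
`lists = [shared, shared, shared]` → lists = [[7, 8, 9], [7, 8, 9], [7, 8, 9]]
`lists[0].append(87)` → shared = [7, 8, 9, 87]; lists = [[7, 8, 9, 87], [7, 8, 9, 87], [7, 8, 9, 87]]
`print(lists[1])` → prints [7, 8, 9, 87]
`print(lists[2])` → prints [7, 8, 9, 87]
`print(shared)` → prints [7, 8, 9, 87]

Answer:
[7, 8, 9, 87]
[7, 8, 9, 87]
[7, 8, 9, 87]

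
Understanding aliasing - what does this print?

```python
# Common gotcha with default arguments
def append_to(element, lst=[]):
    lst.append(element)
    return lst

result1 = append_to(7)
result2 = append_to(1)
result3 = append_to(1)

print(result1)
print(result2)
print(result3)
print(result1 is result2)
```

Key concept: mutable default argument gotcha.
Step by step:
`result1 = append_to(7)` → result1 = [7]
`result2 = append_to(1)` → result1 = [7, 1] (same object as result2); result2 = [7, 1] (same object as result1)
`result3 = append_to(1)` → result1 = [7, 1, 1] (same object as result2, result3); result2 = [7, 1, 1] (same object as result1, result3); result3 = [7, 1, 1] (same object as result1, result2)
`print(result1)` → prints [7, 1, 1]
`print(result2)` → prints [7, 1, 1]
`print(result3)` → prints [7, 1, 1]
`print(result1 is result2)` → prints True

Answer:
[7, 1, 1]
[7, 1, 1]
[7, 1, 1]
True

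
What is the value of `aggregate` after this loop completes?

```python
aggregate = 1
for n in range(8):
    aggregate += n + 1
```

Start at 1, add 1 to 8 = 37
`aggregate` takes the values: 1 → 2 → 4 → 7 → 11 → 16 → 22 → 29 → 37

Answer: 37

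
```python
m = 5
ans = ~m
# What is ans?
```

Trace:
`m = 5` → m = 5
`ans = ~m` → ans = -6
So ans = -6

Answer: -6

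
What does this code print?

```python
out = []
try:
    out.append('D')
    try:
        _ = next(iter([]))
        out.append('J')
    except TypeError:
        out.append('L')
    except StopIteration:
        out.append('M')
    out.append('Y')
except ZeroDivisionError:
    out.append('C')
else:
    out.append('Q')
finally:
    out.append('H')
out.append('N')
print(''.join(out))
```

Execution trace: 'D' (try body) → 'M' (inner except StopIteration) → 'Y' (try body, no exception) → 'Q' (else) → 'H' (finally) → 'N' (after the try/except). Output: DMYQHN

Answer: DMYQHN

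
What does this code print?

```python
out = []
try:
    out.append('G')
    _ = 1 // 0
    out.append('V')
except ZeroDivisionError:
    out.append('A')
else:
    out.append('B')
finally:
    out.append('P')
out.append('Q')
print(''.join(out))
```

Execution trace: 'G' (try body) → 'A' (except ZeroDivisionError) → 'P' (finally) → 'Q' (after the try/except). Output: GAPQ

Answer: GAPQ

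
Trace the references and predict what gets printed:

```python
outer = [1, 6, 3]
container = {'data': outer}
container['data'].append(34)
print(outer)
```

Key concept: dict holds reference to list.
Step by step:
`outer = [1, 6, 3]` → outer = [1, 6, 3]
`container = {'data': outer}` → container = {'data': [1, 6, 3]}
`container['data'].append(34)` → outer = [1, 6, 3, 34]; container = {'data': [1, 6, 3, 34]}
`print(outer)` → prints [1, 6, 3, 34]

Answer: [1, 6, 3, 34]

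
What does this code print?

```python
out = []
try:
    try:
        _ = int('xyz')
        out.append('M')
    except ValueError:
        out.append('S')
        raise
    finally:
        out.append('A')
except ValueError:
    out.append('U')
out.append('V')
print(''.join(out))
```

Execution trace: 'S' (inner except ValueError) → 'A' (inner finally) → 'U' (outer except ValueError) → 'V' (after the try/except). Output: SAUV

Answer: SAUV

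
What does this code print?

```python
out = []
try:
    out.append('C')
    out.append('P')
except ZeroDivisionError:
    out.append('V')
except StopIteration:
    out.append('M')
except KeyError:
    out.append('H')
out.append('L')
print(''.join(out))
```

Execution trace: 'C' (try body) → 'P' (try body, no exception) → 'L' (after the try/except). Output: CPL

Answer: CPL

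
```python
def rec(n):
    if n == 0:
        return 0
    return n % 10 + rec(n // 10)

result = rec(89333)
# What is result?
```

Sum of digits of 89333: 3 + 3 + 3 + 9 + 8 = 26

Answer: 26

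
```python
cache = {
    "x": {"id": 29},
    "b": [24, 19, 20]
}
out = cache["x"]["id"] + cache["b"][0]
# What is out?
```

Trace:
`cache = { ...` → cache = {'x': {'id': 29}, 'b': [24, 19, 20]}
`out = cache["x"]["id"] + cache["b"][0]` → out = 53
So out = 53

Answer: 53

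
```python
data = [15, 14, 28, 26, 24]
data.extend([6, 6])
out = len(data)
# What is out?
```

Trace:
`data = [15, 14, 28, 26, 24]` → data = [15, 14, 28, 26, 24]
`data.extend([6, 6])` → data = [15, 14, 28, 26, 24, 6, 6]
`out = len(data)` → out = 7
So out = 7

Answer: 7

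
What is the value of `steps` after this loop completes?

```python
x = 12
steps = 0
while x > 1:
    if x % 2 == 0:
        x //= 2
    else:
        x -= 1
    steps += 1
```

Steps to reduce 12 to 1
`steps` takes the values: 0 → 1 → 2 → 3 → 4

Answer: 4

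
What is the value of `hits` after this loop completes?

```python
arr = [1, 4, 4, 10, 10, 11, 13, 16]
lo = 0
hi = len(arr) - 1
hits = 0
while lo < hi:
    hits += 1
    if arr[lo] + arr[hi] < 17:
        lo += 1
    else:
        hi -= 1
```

Steps to find pair summing to 17
`hits` takes the values: 0 → 1 → 2 → 3 → 4 → 5 → 6 → 7

Answer: 7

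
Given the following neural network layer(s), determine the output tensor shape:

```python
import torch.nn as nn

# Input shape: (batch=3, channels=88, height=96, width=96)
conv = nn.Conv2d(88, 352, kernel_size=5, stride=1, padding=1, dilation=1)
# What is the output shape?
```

Input: (3, 88, 96, 96) -> Output: (3, 352, 94, 94)

Answer: (3, 352, 94, 94)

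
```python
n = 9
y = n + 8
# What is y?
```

Trace:
`n = 9` → n = 9
`y = n + 8` → y = 17
So y = 17

Answer: 17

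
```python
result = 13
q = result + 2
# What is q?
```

Trace:
`result = 13` → result = 13
`q = result + 2` → q = 15
So q = 15

Answer: 15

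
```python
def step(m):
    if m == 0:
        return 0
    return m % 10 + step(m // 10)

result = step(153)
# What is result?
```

Sum of digits of 153: 3 + 5 + 1 = 9

Answer: 9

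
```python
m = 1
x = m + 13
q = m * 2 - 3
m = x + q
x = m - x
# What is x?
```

Trace:
`m = 1` → m = 1
`x = m + 13` → x = 14
`q = m * 2 - 3` → q = -1
`m = x + q` → m = 13
`x = m - x` → x = -1
So x = -1

Answer: -1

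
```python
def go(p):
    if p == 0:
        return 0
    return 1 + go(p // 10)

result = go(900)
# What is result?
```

Count of digits of 900: 3

Answer: 3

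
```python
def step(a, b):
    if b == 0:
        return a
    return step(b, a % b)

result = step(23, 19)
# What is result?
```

step(23, 19) -> step(19, 4) -> step(4, 3) -> step(3, 1) -> step(1, 0) -> 1

Answer: 1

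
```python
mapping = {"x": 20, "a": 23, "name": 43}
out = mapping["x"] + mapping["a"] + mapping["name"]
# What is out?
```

Trace:
`mapping = {"x": 20, "a": 23, "name": 43}` → mapping = {'x': 20, 'a': 23, 'name': 43}
`out = mapping["x"] + mapping["a"] + mapping["name"]` → out = 86
So out = 86

Answer: 86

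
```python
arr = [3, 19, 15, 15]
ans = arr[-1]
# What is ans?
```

Trace:
`arr = [3, 19, 15, 15]` → arr = [3, 19, 15, 15]
`ans = arr[-1]` → ans = 15
So ans = 15

Answer: 15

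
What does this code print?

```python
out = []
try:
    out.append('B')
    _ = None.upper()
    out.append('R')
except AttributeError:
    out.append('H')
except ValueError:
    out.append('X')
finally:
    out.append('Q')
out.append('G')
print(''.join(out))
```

Execution trace: 'B' (try body) → 'H' (except AttributeError) → 'Q' (finally) → 'G' (after the try/except). Output: BHQG

Answer: BHQG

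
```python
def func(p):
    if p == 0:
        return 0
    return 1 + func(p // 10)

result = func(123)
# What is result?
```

Count of digits of 123: 3

Answer: 3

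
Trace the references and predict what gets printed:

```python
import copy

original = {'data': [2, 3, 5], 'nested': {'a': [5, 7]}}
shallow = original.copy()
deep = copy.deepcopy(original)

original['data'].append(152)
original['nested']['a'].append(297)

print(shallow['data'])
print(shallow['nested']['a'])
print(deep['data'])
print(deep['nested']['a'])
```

Key concept: comparing shallow vs deep copy.
Step by step:
`original = {'data': [2, 3, 5], 'nested': {'a': [5, 7]}}` → original = {'data': [2, 3, 5], 'nested': {'a': [5, 7]}}
`shallow = original.copy()` → shallow = {'data': [2, 3, 5], 'nested': {'a': [5, 7]}}
`deep = copy.deepcopy(original)` → deep = {'data': [2, 3, 5], 'nested': {'a': [5, 7]}}
`original['data'].append(152)` → original = {'data': [2, 3, 5, 152], 'nested': {'a': [5, 7]}}; shallow = {'data': [2, 3, 5, 152], 'nested': {'a': [5, 7]}}
`original['nested']['a'].append(297)` → original = {'data': [2, 3, 5, 152], 'nested': {'a': [5, 7, 297]}}; shallow = {'data': [2, 3, 5, 152], 'nested': {'a': [5, 7, 297]}}
`print(shallow['data'])` → prints [2, 3, 5, 152]
`print(shallow['nested']['a'])` → prints [5, 7, 297]
`print(deep['data'])` → prints [2, 3, 5]
`print(deep['nested']['a'])` → prints [5, 7]

Answer:
[2, 3, 5, 152]
[5, 7, 297]
[2, 3, 5]
[5, 7]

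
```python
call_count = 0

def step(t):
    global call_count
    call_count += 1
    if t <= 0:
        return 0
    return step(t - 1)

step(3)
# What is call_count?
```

Linear recursion stepping by 1: 4 calls from t=3 down to ≤0.

Answer: 4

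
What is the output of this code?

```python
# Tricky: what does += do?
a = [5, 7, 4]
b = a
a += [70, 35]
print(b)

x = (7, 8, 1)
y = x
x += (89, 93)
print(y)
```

Key concept: += behavior differs for mutable vs immutable.
Step by step:
`a = [5, 7, 4]` → a = [5, 7, 4]
`b = a` → b = [5, 7, 4] (same object as a)
`a += [70, 35]` → a = [5, 7, 4, 70, 35] (same object as b); b = [5, 7, 4, 70, 35] (same object as a)
`print(b)` → prints [5, 7, 4, 70, 35]
`x = (7, 8, 1)` → x = (7, 8, 1)
`y = x` → y = (7, 8, 1)
`x += (89, 93)` → x = (7, 8, 1, 89, 93)
`print(y)` → prints (7, 8, 1)

Answer:
[5, 7, 4, 70, 35]
(7, 8, 1)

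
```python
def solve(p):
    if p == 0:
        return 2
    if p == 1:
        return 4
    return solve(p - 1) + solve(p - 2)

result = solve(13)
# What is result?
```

Build up from base cases: solve(0)=2, solve(1)=4, solve(2)=6, solve(3)=10, solve(4)=16, solve(5)=26, solve(6)=42, ..., solve(13)=1220

Answer: 1220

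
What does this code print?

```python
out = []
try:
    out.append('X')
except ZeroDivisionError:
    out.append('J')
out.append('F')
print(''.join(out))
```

Execution trace: 'X' (try body, no exception) → 'F' (after the try/except). Output: XF

Answer: XF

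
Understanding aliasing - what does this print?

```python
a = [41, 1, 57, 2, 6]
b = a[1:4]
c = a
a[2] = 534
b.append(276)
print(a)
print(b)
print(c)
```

Key concept: slice vs alias.
Step by step:
`a = [41, 1, 57, 2, 6]` → a = [41, 1, 57, 2, 6]
`b = a[1:4]` → b = [1, 57, 2]
`c = a` → c = [41, 1, 57, 2, 6] (same object as a)
`a[2] = 534` → a = [41, 1, 534, 2, 6] (same object as c); c = [41, 1, 534, 2, 6] (same object as a)
`b.append(276)` → b = [1, 57, 2, 276]
`print(a)` → prints [41, 1, 534, 2, 6]
`print(b)` → prints [1, 57, 2, 276]
`print(c)` → prints [41, 1, 534, 2, 6]

Answer:
[41, 1, 534, 2, 6]
[1, 57, 2, 276]
[41, 1, 534, 2, 6]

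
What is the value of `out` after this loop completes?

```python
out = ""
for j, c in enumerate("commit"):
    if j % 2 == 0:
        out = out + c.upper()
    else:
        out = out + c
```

Uppercase even positions in 'commit'
`out` takes the values: "" → "C" → "Co" → "CoM" → "CoMm" → "CoMmI" → "CoMmIt"

Answer: "CoMmIt"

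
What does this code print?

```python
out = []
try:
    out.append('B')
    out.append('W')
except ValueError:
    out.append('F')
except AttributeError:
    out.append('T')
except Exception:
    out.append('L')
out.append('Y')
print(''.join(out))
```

Execution trace: 'B' (try body) → 'W' (try body, no exception) → 'Y' (after the try/except). Output: BWY

Answer: BWY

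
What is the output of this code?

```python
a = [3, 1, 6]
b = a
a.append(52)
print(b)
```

Key concept: basic list aliasing.
Step by step:
`a = [3, 1, 6]` → a = [3, 1, 6]
`b = a` → b = [3, 1, 6] (same object as a)
`a.append(52)` → a = [3, 1, 6, 52] (same object as b); b = [3, 1, 6, 52] (same object as a)
`print(b)` → prints [3, 1, 6, 52]

Answer: [3, 1, 6, 52]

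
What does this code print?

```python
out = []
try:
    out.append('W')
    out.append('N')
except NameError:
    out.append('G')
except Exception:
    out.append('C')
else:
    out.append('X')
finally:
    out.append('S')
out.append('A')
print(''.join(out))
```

Execution trace: 'W' (try body) → 'N' (try body, no exception) → 'X' (else) → 'S' (finally) → 'A' (after the try/except). Output: WNXSA

Answer: WNXSA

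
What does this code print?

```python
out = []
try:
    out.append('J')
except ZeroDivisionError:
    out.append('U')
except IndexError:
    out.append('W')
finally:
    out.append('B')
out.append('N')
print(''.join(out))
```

Execution trace: 'J' (try body, no exception) → 'B' (finally) → 'N' (after the try/except). Output: JBN

Answer: JBN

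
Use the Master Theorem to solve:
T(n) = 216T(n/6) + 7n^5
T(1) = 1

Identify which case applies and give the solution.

a=216, b=6, f(n)=7n^5. log_6(216) = 3. Since c=5 > 3 and the regularity condition holds (216(n/6)^5 = (216/6^5)n^5 with 216/6^5 < 1), Case 3 applies: T(n) = Θ(f(n)) = O(n^5).

Answer: O(n^5) - Case 3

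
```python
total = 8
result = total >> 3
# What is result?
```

Trace:
`total = 8` → total = 8
`result = total >> 3` → result = 1
So result = 1

Answer: 1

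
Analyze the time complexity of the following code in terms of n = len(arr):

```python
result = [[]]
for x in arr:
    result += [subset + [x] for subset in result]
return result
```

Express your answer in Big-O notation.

This is subset (power-set) generation — 2^n subsets, each materialised as a list of up to n elements. Time complexity: O(n · 2^n).

Answer: O(n · 2^n)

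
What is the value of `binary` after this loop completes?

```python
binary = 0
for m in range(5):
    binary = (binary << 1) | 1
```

Build 5 consecutive 1-bits: 0b11111
`binary` takes the values: 0 → 1 → 3 → 7 → 15 → 31

Answer: 31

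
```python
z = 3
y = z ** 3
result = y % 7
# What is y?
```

Trace:
`z = 3` → z = 3
`y = z ** 3` → y = 27
`result = y % 7` → result = 6
So y = 27

Answer: 27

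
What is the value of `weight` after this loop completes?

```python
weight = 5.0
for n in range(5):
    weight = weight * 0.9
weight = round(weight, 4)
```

Exponential decay: 5.0 * 0.9^5
`weight` takes the values: 5.0 → 4.5 → 4.05 → 3.645 → 3.2805 → 2.95245 → 2.9525

Answer: 2.9525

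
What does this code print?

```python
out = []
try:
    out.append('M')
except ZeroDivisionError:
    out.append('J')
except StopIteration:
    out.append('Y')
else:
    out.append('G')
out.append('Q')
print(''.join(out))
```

Execution trace: 'M' (try body, no exception) → 'G' (else) → 'Q' (after the try/except). Output: MGQ

Answer: MGQ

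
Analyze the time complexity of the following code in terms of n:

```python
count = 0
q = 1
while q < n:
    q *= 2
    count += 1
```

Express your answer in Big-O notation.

Each loop level contributes: log n. Multiplying the contributions gives O(log n).

Answer: O(log n)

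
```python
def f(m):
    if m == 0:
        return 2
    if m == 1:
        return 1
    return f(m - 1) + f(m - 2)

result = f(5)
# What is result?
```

Build up from base cases: f(0)=2, f(1)=1, f(2)=3, f(3)=4, f(4)=7, f(5)=11

Answer: 11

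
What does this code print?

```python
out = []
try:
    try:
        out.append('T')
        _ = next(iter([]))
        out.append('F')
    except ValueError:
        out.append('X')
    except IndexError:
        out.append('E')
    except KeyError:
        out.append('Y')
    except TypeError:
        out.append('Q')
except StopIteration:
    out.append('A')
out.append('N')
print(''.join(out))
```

Execution trace: 'T' (try body) → 'A' (outer except StopIteration) → 'N' (after the try/except). Output: TAN

Answer: TAN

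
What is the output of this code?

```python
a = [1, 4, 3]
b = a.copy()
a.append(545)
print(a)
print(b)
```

Key concept: list.copy() creates independent copy.
Step by step:
`a = [1, 4, 3]` → a = [1, 4, 3]
`b = a.copy()` → b = [1, 4, 3]
`a.append(545)` → a = [1, 4, 3, 545]
`print(a)` → prints [1, 4, 3, 545]
`print(b)` → prints [1, 4, 3]

Answer:
[1, 4, 3, 545]
[1, 4, 3]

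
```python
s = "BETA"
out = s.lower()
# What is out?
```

Trace:
`s = "BETA"` → s = 'BETA'
`out = s.lower()` → out = 'beta'
So out = 'beta'

Answer: 'beta'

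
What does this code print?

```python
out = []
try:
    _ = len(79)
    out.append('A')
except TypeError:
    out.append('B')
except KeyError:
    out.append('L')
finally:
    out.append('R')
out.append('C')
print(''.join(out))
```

Execution trace: 'B' (except TypeError) → 'R' (finally) → 'C' (after the try/except). Output: BRC

Answer: BRC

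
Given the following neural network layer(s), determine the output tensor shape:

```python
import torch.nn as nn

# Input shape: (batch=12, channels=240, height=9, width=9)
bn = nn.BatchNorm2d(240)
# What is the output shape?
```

Input: (12, 240, 9, 9) -> Output: (12, 240, 9, 9)

Answer: (12, 240, 9, 9)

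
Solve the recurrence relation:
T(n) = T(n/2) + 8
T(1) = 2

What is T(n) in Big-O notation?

Each step divides n by 2 and adds 8. After log_2(n) steps we reach T(1)=2. So T(n) = 8·log_2(n) + 2 = O(log n).

Answer: O(log n)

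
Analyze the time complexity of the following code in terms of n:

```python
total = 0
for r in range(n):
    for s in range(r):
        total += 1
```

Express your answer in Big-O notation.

Each loop level contributes: n × n. Multiplying the contributions gives O(n^2).

Answer: O(n^2)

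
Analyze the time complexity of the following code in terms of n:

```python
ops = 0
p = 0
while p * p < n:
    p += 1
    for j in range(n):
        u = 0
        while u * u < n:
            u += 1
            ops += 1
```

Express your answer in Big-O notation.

Each loop level contributes: √n × n × √n. Multiplying the contributions gives O(n^2).

Answer: O(n^2)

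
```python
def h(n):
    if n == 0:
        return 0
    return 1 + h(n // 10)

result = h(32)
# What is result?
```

Count of digits of 32: 2

Answer: 2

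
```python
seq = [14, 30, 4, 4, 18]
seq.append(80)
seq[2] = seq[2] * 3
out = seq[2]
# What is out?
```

Trace:
`seq = [14, 30, 4, 4, 18]` → seq = [14, 30, 4, 4, 18]
`seq.append(80)` → seq = [14, 30, 4, 4, 18, 80]
`seq[2] = seq[2] * 3` → seq = [14, 30, 12, 4, 18, 80]
`out = seq[2]` → out = 12
So out = 12

Answer: 12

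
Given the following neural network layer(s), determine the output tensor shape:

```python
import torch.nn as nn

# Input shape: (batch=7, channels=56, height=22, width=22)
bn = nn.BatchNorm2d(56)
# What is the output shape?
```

Input: (7, 56, 22, 22) -> Output: (7, 56, 22, 22)

Answer: (7, 56, 22, 22)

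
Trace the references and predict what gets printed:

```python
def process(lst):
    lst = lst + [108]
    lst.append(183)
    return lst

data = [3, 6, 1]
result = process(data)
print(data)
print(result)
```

Key concept: rebinding parameter vs mutation.
Step by step:
`data = [3, 6, 1]` → data = [3, 6, 1]
`result = process(data)` → result = [3, 6, 1, 108, 183]
`print(data)` → prints [3, 6, 1]
`print(result)` → prints [3, 6, 1, 108, 183]

Answer:
[3, 6, 1]
[3, 6, 1, 108, 183]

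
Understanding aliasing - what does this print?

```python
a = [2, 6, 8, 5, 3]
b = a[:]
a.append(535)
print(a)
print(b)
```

Key concept: slice [:] creates copy.
Step by step:
`a = [2, 6, 8, 5, 3]` → a = [2, 6, 8, 5, 3]
`b = a[:]` → b = [2, 6, 8, 5, 3]
`a.append(535)` → a = [2, 6, 8, 5, 3, 535]
`print(a)` → prints [2, 6, 8, 5, 3, 535]
`print(b)` → prints [2, 6, 8, 5, 3]

Answer:
[2, 6, 8, 5, 3, 535]
[2, 6, 8, 5, 3]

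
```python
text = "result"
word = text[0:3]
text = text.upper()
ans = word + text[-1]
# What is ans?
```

Trace:
`text = "result"` → text = 'result'
`word = text[0:3]` → word = 'res'
`text = text.upper()` → text = 'RESULT'
`ans = word + text[-1]` → ans = 'resT'
So ans = 'resT'

Answer: 'resT'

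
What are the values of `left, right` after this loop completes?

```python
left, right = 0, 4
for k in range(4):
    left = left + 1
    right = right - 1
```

left goes 0→4, right goes 4→0
`left, right` takes the values: (0, 4) → (1, 4) → (1, 3) → (2, 3) → (2, 2) → (3, 2) → (3, 1) → (4, 1) → (4, 0)

Answer: 4, 0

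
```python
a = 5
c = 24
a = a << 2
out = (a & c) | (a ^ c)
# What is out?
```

Trace:
`a = 5` → a = 5
`c = 24` → c = 24
`a = a << 2` → a = 20
`out = (a & c) | (a ^ c)` → out = 28
So out = 28

Answer: 28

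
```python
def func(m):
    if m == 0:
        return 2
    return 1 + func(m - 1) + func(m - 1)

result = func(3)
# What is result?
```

func(m) = 1 + 2·func(m-1), func(0)=2. Closed form: (2+1)·2^3 - 1 = 23.

Answer: 23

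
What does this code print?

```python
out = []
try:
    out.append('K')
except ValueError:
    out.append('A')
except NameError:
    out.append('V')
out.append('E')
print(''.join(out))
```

Execution trace: 'K' (try body, no exception) → 'E' (after the try/except). Output: KE

Answer: KE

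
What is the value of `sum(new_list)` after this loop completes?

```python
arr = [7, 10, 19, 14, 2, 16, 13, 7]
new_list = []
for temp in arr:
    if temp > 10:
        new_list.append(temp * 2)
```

Sum of doubled values > 10
`new_list` takes the values: [] → [38] → [38, 28] → [38, 28, 32] → [38, 28, 32, 26]
So `sum(new_list)` = 124

Answer: 124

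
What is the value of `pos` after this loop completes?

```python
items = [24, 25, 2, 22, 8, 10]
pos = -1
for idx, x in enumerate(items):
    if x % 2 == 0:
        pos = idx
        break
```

First even number index in [24, 25, 2, 22, 8, 10]
`pos` takes the values: -1 → 0

Answer: 0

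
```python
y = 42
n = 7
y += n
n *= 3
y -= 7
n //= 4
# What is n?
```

Trace:
`y = 42` → y = 42
`n = 7` → n = 7
`y += n` → y = 49
`n *= 3` → n = 21
`y -= 7` → y = 42
`n //= 4` → n = 5
So n = 5

Answer: 5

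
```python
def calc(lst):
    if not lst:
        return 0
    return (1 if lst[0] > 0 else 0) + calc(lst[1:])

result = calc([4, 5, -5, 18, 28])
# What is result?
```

Count of positive elements in [4, 5, -5, 18, 28] = 4

Answer: 4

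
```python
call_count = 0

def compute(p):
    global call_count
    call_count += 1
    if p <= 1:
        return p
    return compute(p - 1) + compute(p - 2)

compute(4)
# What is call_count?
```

Calls(p) = 1 + Calls(p-1) + Calls(p-2); Calls(0)=Calls(1)=1. For p=4 this gives 9.

Answer: 9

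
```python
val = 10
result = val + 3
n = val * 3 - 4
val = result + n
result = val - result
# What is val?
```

Trace:
`val = 10` → val = 10
`result = val + 3` → result = 13
`n = val * 3 - 4` → n = 26
`val = result + n` → val = 39
`result = val - result` → result = 26
So val = 39

Answer: 39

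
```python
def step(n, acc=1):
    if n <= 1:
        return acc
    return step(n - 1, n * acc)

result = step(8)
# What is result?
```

Accumulator trace (n, acc): (8, 1) -> (7, 8) -> (6, 56) -> (5, 336) -> (4, 1680) -> (3, 6720) -> (2, 20160) -> (1, 40320) -> return 40320

Answer: 40320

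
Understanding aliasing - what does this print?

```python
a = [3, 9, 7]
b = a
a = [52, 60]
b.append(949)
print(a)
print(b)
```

Key concept: rebinding vs mutation: a is rebound to a new list, b still points at the original.
Step by step:
`a = [3, 9, 7]` → a = [3, 9, 7]
`b = a` → b = [3, 9, 7] (same object as a)
`a = [52, 60]` → a = [52, 60]
`b.append(949)` → b = [3, 9, 7, 949]
`print(a)` → prints [52, 60]
`print(b)` → prints [3, 9, 7, 949]

Answer:
[52, 60]
[3, 9, 7, 949]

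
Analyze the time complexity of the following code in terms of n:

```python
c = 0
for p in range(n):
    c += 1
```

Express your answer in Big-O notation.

Each loop level contributes: n. Multiplying the contributions gives O(n).

Answer: O(n)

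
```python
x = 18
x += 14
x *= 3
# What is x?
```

Trace:
`x = 18` → x = 18
`x += 14` → x = 32
`x *= 3` → x = 96
So x = 96

Answer: 96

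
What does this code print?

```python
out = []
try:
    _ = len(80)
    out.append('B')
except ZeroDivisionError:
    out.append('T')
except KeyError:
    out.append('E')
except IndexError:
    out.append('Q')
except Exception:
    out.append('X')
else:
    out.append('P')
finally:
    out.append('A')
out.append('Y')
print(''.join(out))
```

Execution trace: 'X' (except Exception) → 'A' (finally) → 'Y' (after the try/except). Output: XAY

Answer: XAY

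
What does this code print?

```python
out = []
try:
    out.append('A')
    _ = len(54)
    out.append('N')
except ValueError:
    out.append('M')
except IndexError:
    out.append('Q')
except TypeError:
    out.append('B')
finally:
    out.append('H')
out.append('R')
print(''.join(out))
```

Execution trace: 'A' (try body) → 'B' (except TypeError) → 'H' (finally) → 'R' (after the try/except). Output: ABHR

Answer: ABHR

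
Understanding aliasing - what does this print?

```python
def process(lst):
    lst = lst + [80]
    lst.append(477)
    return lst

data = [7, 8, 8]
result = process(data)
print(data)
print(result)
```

Key concept: rebinding parameter vs mutation.
Step by step:
`data = [7, 8, 8]` → data = [7, 8, 8]
`result = process(data)` → result = [7, 8, 8, 80, 477]
`print(data)` → prints [7, 8, 8]
`print(result)` → prints [7, 8, 8, 80, 477]

Answer:
[7, 8, 8]
[7, 8, 8, 80, 477]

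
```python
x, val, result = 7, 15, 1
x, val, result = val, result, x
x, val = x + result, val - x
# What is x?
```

Trace:
`x, val, result = 7, 15, 1` → x = 7; val = 15; result = 1
`x, val, result = val, result, x` → x = 15; val = 1; result = 7
`x, val = x + result, val - x` → x = 22; val = -14
So x = 22

Answer: 22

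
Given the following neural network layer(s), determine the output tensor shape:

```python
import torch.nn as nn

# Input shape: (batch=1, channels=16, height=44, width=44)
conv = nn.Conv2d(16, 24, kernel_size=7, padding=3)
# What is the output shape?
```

Input: (1, 16, 44, 44) -> Output: (1, 24, 44, 44)

Answer: (1, 24, 44, 44)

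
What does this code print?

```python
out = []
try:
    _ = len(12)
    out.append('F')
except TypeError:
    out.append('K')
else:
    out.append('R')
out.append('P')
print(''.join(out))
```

Execution trace: 'K' (except TypeError) → 'P' (after the try/except). Output: KP

Answer: KP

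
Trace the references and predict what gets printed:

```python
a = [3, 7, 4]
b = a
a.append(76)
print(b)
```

Key concept: basic list aliasing.
Step by step:
`a = [3, 7, 4]` → a = [3, 7, 4]
`b = a` → b = [3, 7, 4] (same object as a)
`a.append(76)` → a = [3, 7, 4, 76] (same object as b); b = [3, 7, 4, 76] (same object as a)
`print(b)` → prints [3, 7, 4, 76]

Answer: [3, 7, 4, 76]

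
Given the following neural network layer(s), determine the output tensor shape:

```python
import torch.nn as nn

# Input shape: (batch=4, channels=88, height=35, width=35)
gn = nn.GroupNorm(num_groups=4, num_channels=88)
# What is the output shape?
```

Input: (4, 88, 35, 35) -> Output: (4, 88, 35, 35)

Answer: (4, 88, 35, 35)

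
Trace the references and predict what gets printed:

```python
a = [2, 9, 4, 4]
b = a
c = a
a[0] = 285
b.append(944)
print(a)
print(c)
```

Key concept: multiple aliases.
Step by step:
`a = [2, 9, 4, 4]` → a = [2, 9, 4, 4]
`b = a` → b = [2, 9, 4, 4] (same object as a)
`c = a` → c = [2, 9, 4, 4] (same object as a, b)
`a[0] = 285` → a = [285, 9, 4, 4] (same object as b, c); b = [285, 9, 4, 4] (same object as a, c); c = [285, 9, 4, 4] (same object as a, b)
`b.append(944)` → a = [285, 9, 4, 4, 944] (same object as b, c); b = [285, 9, 4, 4, 944] (same object as a, c); c = [285, 9, 4, 4, 944] (same object as a, b)
`print(a)` → prints [285, 9, 4, 4, 944]
`print(c)` → prints [285, 9, 4, 4, 944]

Answer:
[285, 9, 4, 4, 944]
[285, 9, 4, 4, 944]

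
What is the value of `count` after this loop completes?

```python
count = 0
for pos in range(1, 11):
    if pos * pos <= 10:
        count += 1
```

Count numbers where pos² ≤ 10
`count` takes the values: 0 → 1 → 2 → 3

Answer: 3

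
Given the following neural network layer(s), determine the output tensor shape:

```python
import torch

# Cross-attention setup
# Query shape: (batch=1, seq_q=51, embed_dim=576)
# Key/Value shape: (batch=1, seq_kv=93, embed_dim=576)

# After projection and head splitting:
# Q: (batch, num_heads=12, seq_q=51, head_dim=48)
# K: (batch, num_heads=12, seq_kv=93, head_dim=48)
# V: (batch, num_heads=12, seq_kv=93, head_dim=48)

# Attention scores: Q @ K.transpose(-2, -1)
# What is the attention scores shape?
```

Input: (1, 51, 576) -> Output: (1, 12, 51, 93)

Answer: (1, 12, 51, 93)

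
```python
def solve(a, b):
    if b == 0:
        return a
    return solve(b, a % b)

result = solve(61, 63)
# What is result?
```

solve(61, 63) -> solve(63, 61) -> solve(61, 2) -> solve(2, 1) -> solve(1, 0) -> 1

Answer: 1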